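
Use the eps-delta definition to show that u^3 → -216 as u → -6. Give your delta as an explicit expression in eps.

delta = min(1, eps/127)

Let eps > 0. We seek delta > 0 with 0 < |u + 6| < delta ⇒ |u^3 + 216| < eps.
Factor: u^3 + 216 = (u + 6)(u^2 - 6u + 36), so |u^3 + 216| = |u + 6|·|u^2 - 6u + 36|.
Restrict delta ≤ 1. Then |u + 6| < 1 gives |u| < 7, so by the triangle inequality |u^2 - 6u + 36| ≤ 7^2 + 6·7 + 36 = 127.
Hence |u^3 + 216| ≤ 127|u + 6|, which is < eps once |u + 6| < eps/127.
Take delta = min(1, eps/127). If 0 < |u + 6| < delta then both bounds hold and |u^3 + 216| ≤ 127|u + 6| < 127·(eps/127) = eps.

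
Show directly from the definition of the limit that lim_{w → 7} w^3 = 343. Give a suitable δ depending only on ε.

δ = min(2, ε/193)

Suppose ε > 0. We seek δ > 0 with 0 < |w − 7| < δ ⇒ |w^3 − 343| < ε.
Factor: w^3 − 343 = (w − 7)(w^2 + 7w + 49), so |w^3 − 343| = |w − 7|·|w^2 + 7w + 49|.
Impose δ ≤ 2 so that |w| < 9; then |w^2 + 7w + 49| ≤ 193.
Hence |w^3 − 343| ≤ 193|w − 7|, which is < ε once |w − 7| < ε/193.
Take δ = min(2, ε/193). If 0 < |w − 7| < δ then both bounds hold and |w^3 − 343| ≤ 193|w − 7| < 193·(ε/193) = ε.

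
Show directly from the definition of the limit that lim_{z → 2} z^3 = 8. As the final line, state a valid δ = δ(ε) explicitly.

Let ε > 0 be given. We seek δ > 0 with 0 < |z − 2| < δ ⇒ |z^3 − 8| < ε.
Factor: z^3 − 8 = (z − 2)(z^2 + 2z + 4), so |z^3 − 8| = |z − 2|·|z^2 + 2z + 4|.
Impose δ ≤ 1 so that |z| < 3; then |z^2 + 2z + 4| ≤ 19.
Hence |z^3 − 8| ≤ 19|z − 2|, which is < ε once |z − 2| < ε/19.
Take δ = min(1, ε/19). If 0 < |z − 2| < δ then both bounds hold and |z^3 − 8| ≤ 19|z − 2| < 19·(ε/19) = ε.

δ = min(1, ε/19)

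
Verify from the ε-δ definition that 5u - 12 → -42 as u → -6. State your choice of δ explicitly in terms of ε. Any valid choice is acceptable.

δ = ε/5

Fix ε > 0. We need δ > 0 so that 0 < |u + 6| < δ implies |(5u - 12) + 42| < ε.
Since (5u - 12) + 42 = 5(u + 6), we have |(5u - 12) + 42| = 5|u + 6|.
Thus it suffices that |u + 6| < ε/5.
Take δ = ε/5. If 0 < |u + 6| < δ then |(5u - 12) + 42| = 5|u + 6| < 5·(ε/5) = ε.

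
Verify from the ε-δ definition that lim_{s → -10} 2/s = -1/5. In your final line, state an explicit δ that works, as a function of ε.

Fix ε > 0. We seek δ > 0 such that 0 < |s + 10| < δ implies |2/s + 1/5| < ε.
|2/s + 1/5| = 2·|-10 − s|/(10·|s|) = 2|s + 10|/(10|s|).
Require δ ≤ 5 so that |s| > 10 − 5 = 5, hence 10|s| > 50.
Then |2/s + 1/5| < 2|s + 10|/50, which is < ε when |s + 10| < 25ε.
Take δ = min(5, 25ε). Then 0 < |s + 10| < δ gives both |s + 10| < 5 and |s + 10| < 25ε, so |2/s + 1/5| < ε.

δ = min(5, 25ε)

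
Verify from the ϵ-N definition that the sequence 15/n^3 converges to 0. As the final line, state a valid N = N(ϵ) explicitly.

N = (15/ϵ)^{1/3}

Let ϵ > 0. For n ≥ 1, |15/n^3 − 0| = 15/n^3.
15/n^3 < ϵ ⇔ n^3 > 15/ϵ ⇔ n > (15/ϵ)^{1/3}.
Take N = (15/ϵ)^{1/3}. Then n > N implies 15/n^3 < ϵ.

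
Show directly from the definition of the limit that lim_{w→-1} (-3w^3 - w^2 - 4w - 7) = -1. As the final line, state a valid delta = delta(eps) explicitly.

delta = min(1, eps/22)

Let eps > 0. We want delta > 0 such that 0 < |w + 1| < delta implies |(-3w^3 - w^2 - 4w - 7) + 1| < eps.
(-3w^3 - w^2 - 4w - 7) + 1 = -3w^3 - w^2 - 4w - 6 = (w + 1)(-3w^2 + 2w - 6).
So |(-3w^3 - w^2 - 4w - 7) + 1| = |w + 1|·|-3w^2 + 2w - 6|.
Require delta ≤ 1. Then |w + 1| < 1 gives |w| < 2, and by the triangle inequality |-3w^2 + 2w - 6| ≤ 3·2^2 + 2·2 + 6 = 22.
Hence |(-3w^3 - w^2 - 4w - 7) + 1| ≤ 22|w + 1| < eps provided |w + 1| < eps/22.
Take delta = min(1, eps/22). Then 0 < |w + 1| < delta gives both |w + 1| < 1 and |w + 1| < eps/22, so |(-3w^3 - w^2 - 4w - 7) + 1| < eps.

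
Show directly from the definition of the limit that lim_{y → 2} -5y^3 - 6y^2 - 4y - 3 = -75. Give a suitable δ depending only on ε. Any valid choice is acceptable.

δ = min(1, ε/129)

Fix ε > 0. We want δ > 0 such that 0 < |y − 2| < δ implies |(-5y^3 - 6y^2 - 4y - 3) + 75| < ε.
(-5y^3 - 6y^2 - 4y - 3) + 75 = -5y^3 - 6y^2 - 4y + 72 = (y − 2)(-5y^2 - 16y - 36).
So |(-5y^3 - 6y^2 - 4y - 3) + 75| = |y − 2|·|-5y^2 - 16y - 36|.
Assume first that |y − 2| < 1, so |y| < 3. Then |-5y^2 - 16y - 36| ≤ 5·3^2 + 16·3 + 36 = 129.
Hence |(-5y^3 - 6y^2 - 4y - 3) + 75| ≤ 129|y − 2| < ε provided |y − 2| < ε/129.
Choosing δ = min(1, ε/129) ensures both conditions, hence |(-5y^3 - 6y^2 - 4y - 3) + 75| < ε.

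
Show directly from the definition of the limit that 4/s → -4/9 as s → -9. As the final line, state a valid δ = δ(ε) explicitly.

δ = min(9/2, (81/8)ε)

Fix ε > 0. We seek δ > 0 such that 0 < |s + 9| < δ implies |4/s + 4/9| < ε.
|4/s + 4/9| = 4·|-9 − s|/(9·|s|) = 4|s + 9|/(9|s|).
Require δ ≤ 9/2 so that |s| > 9 − 9/2 = 9/2, hence 9|s| > 81/2.
Then |4/s + 4/9| < 4|s + 9|/(81/2), which is < ε when |s + 9| < (81/8)ε.
Take δ = min(9/2, (81/8)ε). Then 0 < |s + 9| < δ gives both |s + 9| < 9/2 and |s + 9| < (81/8)ε, so |4/s + 4/9| < ε.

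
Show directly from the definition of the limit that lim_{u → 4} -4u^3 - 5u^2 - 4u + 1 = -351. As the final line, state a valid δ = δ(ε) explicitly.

Let ε > 0. We want δ > 0 such that 0 < |u − 4| < δ implies |(-4u^3 - 5u^2 - 4u + 1) + 351| < ε.
(-4u^3 - 5u^2 - 4u + 1) + 351 = -4u^3 - 5u^2 - 4u + 352 = (u − 4)(-4u^2 - 21u - 88).
So |(-4u^3 - 5u^2 - 4u + 1) + 351| = |u − 4|·|-4u^2 - 21u - 88|.
Require δ ≤ 1. Then |u − 4| < 1 gives |u| < 5, and by the triangle inequality |-4u^2 - 21u - 88| ≤ 4·5^2 + 21·5 + 88 = 293.
Hence |(-4u^3 - 5u^2 - 4u + 1) + 351| ≤ 293|u − 4| < ε provided |u − 4| < ε/293.
Take δ = min(1, ε/293). Then 0 < |u − 4| < δ gives both |u − 4| < 1 and |u − 4| < ε/293, so |(-4u^3 - 5u^2 - 4u + 1) + 351| < ε.

δ = min(1, ε/293)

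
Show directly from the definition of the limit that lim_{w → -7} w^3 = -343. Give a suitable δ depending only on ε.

δ = min(1, ε/169)

Suppose ε > 0. We seek δ > 0 with 0 < |w + 7| < δ ⇒ |w^3 + 343| < ε.
Factor: w^3 + 343 = (w + 7)(w^2 - 7w + 49), so |w^3 + 343| = |w + 7|·|w^2 - 7w + 49|.
Restrict δ ≤ 1. Then |w + 7| < 1 gives |w| < 8, so by the triangle inequality |w^2 - 7w + 49| ≤ 8^2 + 7·8 + 49 = 169.
Hence |w^3 + 343| ≤ 169|w + 7|, which is < ε once |w + 7| < ε/169.
Take δ = min(1, ε/169). If 0 < |w + 7| < δ then both bounds hold and |w^3 + 343| ≤ 169|w + 7| < 169·(ε/169) = ε.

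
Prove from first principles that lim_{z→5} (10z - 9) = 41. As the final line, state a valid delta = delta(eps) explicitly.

delta = eps/10

Let eps > 0. We need delta > 0 so that 0 < |z − 5| < delta implies |(10z - 9) − 41| < eps.
|(10z - 9) − 41| = |10z - 50| = 10|z − 5|.
So 10|z − 5| < eps exactly when |z − 5| < eps/10.
Choosing delta = eps/10 gives |(10z - 9) − 41| = 10|z − 5| < eps whenever |z − 5| < delta.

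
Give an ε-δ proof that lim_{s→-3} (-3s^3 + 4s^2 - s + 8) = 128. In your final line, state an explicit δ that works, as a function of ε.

Let ε > 0 be given. We want δ > 0 such that 0 < |s + 3| < δ implies |(-3s^3 + 4s^2 - s + 8) − 128| < ε.
(-3s^3 + 4s^2 - s + 8) − 128 = -3s^3 + 4s^2 - s - 120 = (s + 3)(-3s^2 + 13s - 40).
So |(-3s^3 + 4s^2 - s + 8) − 128| = |s + 3|·|-3s^2 + 13s - 40|.
Assume first that |s + 3| < 1, so |s| < 4. Then |-3s^2 + 13s - 40| ≤ 3·4^2 + 13·4 + 40 = 140.
Hence |(-3s^3 + 4s^2 - s + 8) − 128| ≤ 140|s + 3| < ε provided |s + 3| < ε/140.
Take δ = min(1, ε/140). Then 0 < |s + 3| < δ gives both |s + 3| < 1 and |s + 3| < ε/140, so |(-3s^3 + 4s^2 - s + 8) − 128| < ε.

δ = min(1, ε/140)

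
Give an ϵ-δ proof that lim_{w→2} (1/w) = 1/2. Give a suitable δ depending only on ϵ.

δ = min(1, 2ϵ)

Let ϵ > 0. We seek δ > 0 such that 0 < |w − 2| < δ implies |1/w − (1/2)| < ϵ.
|1/w − (1/2)| = |2 − w|/(2·|w|) = |w − 2|/(2|w|).
Require δ ≤ 1 so that |w| > 2 − 1 = 1, hence 2|w| > 2.
Then |1/w − (1/2)| < |w − 2|/2, which is < ϵ when |w − 2| < 2ϵ.
Take δ = min(1, 2ϵ). Then 0 < |w − 2| < δ gives both |w − 2| < 1 and |w − 2| < 2ϵ, so |1/w − (1/2)| < ϵ.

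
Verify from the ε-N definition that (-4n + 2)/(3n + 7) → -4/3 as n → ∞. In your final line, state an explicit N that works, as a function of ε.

N = (34/9)/ε

Fix ε > 0. For n ≥ 1, |(-4n + 2)/(3n + 7) + 4/3| = |34|/(3(3n + 7)) = 34/(3(3n + 7)).
Since 3n + 7 ≥ 3n for n ≥ 1, this is ≤ 34/(3·3n) = (34/9)/n.
So |(-4n + 2)/(3n + 7) + 4/3| < ε whenever n > (34/9)/ε.
Take N = (34/9)/ε. If n > N then |(-4n + 2)/(3n + 7) + 4/3| ≤ (34/9)/n < ε.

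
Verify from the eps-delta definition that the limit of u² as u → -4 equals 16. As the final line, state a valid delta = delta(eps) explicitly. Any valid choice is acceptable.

delta = min(2, eps/10)

Let eps > 0 be given. We seek delta > 0 with 0 < |u + 4| < delta ⇒ |u² − 16| < eps.
Factor: u² − 16 = (u + 4)(u - 4), so |u² − 16| = |u + 4|·|u - 4|.
Restrict delta ≤ 2. Then |u + 4| < 2 gives |u| < 6, so by the triangle inequality |u - 4| ≤ 6 + 4 = 10.
Hence |u² − 16| ≤ 10|u + 4|, which is < eps once |u + 4| < eps/10.
Take delta = min(2, eps/10). If 0 < |u + 4| < delta then both bounds hold and |u² − 16| ≤ 10|u + 4| < 10·(eps/10) = eps.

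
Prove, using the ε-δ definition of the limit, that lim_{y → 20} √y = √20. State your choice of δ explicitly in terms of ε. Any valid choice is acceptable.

Suppose ε > 0. We want δ > 0 such that 0 < |y − 20| < δ implies |√y − √20| < ε.
Multiplying by the conjugate, |√y − √20| = |y − 20|/(√y + √20).
Restrict δ ≤ 20 so that |y − 20| < 20 forces y > 0, and then √y + √20 > √20.
Hence |√y − √20| < |y − 20|/√20, which is < ε once |y − 20| < √20·ε.
Take δ = min(20, √20·ε). If 0 < |y − 20| < δ then y > 0 and |√y − √20| < |y − 20|/√20 < ε.

δ = min(20, √20·ε)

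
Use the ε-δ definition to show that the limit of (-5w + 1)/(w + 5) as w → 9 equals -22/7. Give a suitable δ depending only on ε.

δ = min(7, (49/13)ε)

Let ε > 0. We want δ > 0 with 0 < |w − 9| < δ ⇒ |(-5w + 1)/(w + 5) + 22/7| < ε.
Combining over a common denominator, (-5w + 1)/(w + 5) + 22/7 = [(-5w + 1)·14 − (-44)·(w + 5)] / [14·(w + 5)] = -26(w − 9) / (14(w + 5)).
So |(-5w + 1)/(w + 5) + 22/7| = 26|w − 9| / (14·|w + 5|).
Restrict δ ≤ 7. Then |w − 9| < 7 gives |w + 5| = |(w − 9) + 14| ≥ 14 − 7 = 7.
Hence |(-5w + 1)/(w + 5) + 22/7| < 26|w − 9|/(14·7) = (13/49)|w − 9|, which is < ε once |w − 9| < (49/13)ε.
Take δ = min(7, (49/13)ε). Then 0 < |w − 9| < δ forces both bounds, so |(-5w + 1)/(w + 5) + 22/7| < ε.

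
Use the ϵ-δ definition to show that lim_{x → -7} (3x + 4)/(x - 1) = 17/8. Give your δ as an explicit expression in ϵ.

δ = min(4, (32/7)ϵ)

Let ϵ > 0. We want δ > 0 with 0 < |x + 7| < δ ⇒ |(3x + 4)/(x - 1) − (17/8)| < ϵ.
Combining over a common denominator, (3x + 4)/(x - 1) − (17/8) = [(3x + 4)·(-8) − (-17)·(x - 1)] / [(-8)·(x - 1)] = -7(x + 7) / ((-8)(x - 1)).
So |(3x + 4)/(x - 1) − (17/8)| = 7|x + 7| / (8·|x − 1|).
Restrict δ ≤ 4. Then |x + 7| < 4 gives |x − 1| = |(x + 7) + (-8)| ≥ 8 − 4 = 4.
Hence |(3x + 4)/(x - 1) − (17/8)| < 7|x + 7|/(8·4) = (7/32)|x + 7|, which is < ϵ once |x + 7| < (32/7)ϵ.
Take δ = min(4, (32/7)ϵ). Then 0 < |x + 7| < δ forces both bounds, so |(3x + 4)/(x - 1) − (17/8)| < ϵ.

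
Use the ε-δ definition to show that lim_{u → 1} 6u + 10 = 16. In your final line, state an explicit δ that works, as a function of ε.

Fix ε > 0. We need δ > 0 so that 0 < |u − 1| < δ implies |(6u + 10) − 16| < ε.
Since (6u + 10) − 16 = 6(u − 1), we have |(6u + 10) − 16| = 6|u − 1|.
So 6|u − 1| < ε exactly when |u − 1| < ε/6.
Choosing δ = ε/6 gives |(6u + 10) − 16| = 6|u − 1| < ε whenever |u − 1| < δ.

δ = ε/6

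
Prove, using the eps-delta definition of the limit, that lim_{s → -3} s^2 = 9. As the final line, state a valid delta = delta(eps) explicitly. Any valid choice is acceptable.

delta = min(2, eps/8)

Let eps > 0. We seek delta > 0 with 0 < |s + 3| < delta ⇒ |s^2 − 9| < eps.
Factor: s^2 − 9 = (s + 3)(s - 3), so |s^2 − 9| = |s + 3|·|s - 3|.
Impose delta ≤ 2 so that |s| < 5; then |s - 3| ≤ 8.
Hence |s^2 − 9| ≤ 8|s + 3|, which is < eps once |s + 3| < eps/8.
Take delta = min(2, eps/8). If 0 < |s + 3| < delta then both bounds hold and |s^2 − 9| ≤ 8|s + 3| < 8·(eps/8) = eps.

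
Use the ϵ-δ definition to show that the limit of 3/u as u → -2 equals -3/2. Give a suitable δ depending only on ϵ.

δ = min(1, (2/3)ϵ)

Fix ϵ > 0. We seek δ > 0 such that 0 < |u + 2| < δ implies |3/u + 3/2| < ϵ.
|3/u + 3/2| = 3·|-2 − u|/(2·|u|) = 3|u + 2|/(2|u|).
Require δ ≤ 1 so that |u| > 2 − 1 = 1, hence 2|u| > 2.
Then |3/u + 3/2| < 3|u + 2|/2, which is < ϵ when |u + 2| < (2/3)ϵ.
Take δ = min(1, (2/3)ϵ). Then 0 < |u + 2| < δ gives both |u + 2| < 1 and |u + 2| < (2/3)ϵ, so |3/u + 3/2| < ϵ.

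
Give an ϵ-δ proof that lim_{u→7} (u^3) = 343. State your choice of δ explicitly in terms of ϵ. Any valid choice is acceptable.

δ = min(1, ϵ/169)

Let ϵ > 0. We seek δ > 0 with 0 < |u − 7| < δ ⇒ |u^3 − 343| < ϵ.
Factor: u^3 − 343 = (u − 7)(u^2 + 7u + 49), so |u^3 − 343| = |u − 7|·|u^2 + 7u + 49|.
Restrict δ ≤ 1. Then |u − 7| < 1 gives |u| < 8, so by the triangle inequality |u^2 + 7u + 49| ≤ 8^2 + 7·8 + 49 = 169.
Hence |u^3 − 343| ≤ 169|u − 7|, which is < ϵ once |u − 7| < ϵ/169.
Take δ = min(1, ϵ/169). If 0 < |u − 7| < δ then both bounds hold and |u^3 − 343| ≤ 169|u − 7| < 169·(ϵ/169) = ϵ.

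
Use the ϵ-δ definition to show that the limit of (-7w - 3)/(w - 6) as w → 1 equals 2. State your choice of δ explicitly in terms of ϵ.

δ = min(5/2, (5/18)ϵ)

Suppose ϵ > 0. We want δ > 0 with 0 < |w − 1| < δ ⇒ |(-7w - 3)/(w - 6) − 2| < ϵ.
Combining over a common denominator, (-7w - 3)/(w - 6) − 2 = [(-7w - 3)·(-5) − (-10)·(w - 6)] / [(-5)·(w - 6)] = 45(w − 1) / ((-5)(w - 6)).
So |(-7w - 3)/(w - 6) − 2| = 45|w − 1| / (5·|w − 6|).
Require δ ≤ 5/2, so |w − 6| ≥ |-5| − |w − 1| > 5 − 5/2 = 5/2.
Hence |(-7w - 3)/(w - 6) − 2| < 45|w − 1|/(5·(5/2)) = (18/5)|w − 1|, which is < ϵ once |w − 1| < (5/18)ϵ.
Take δ = min(5/2, (5/18)ϵ). Then 0 < |w − 1| < δ forces both bounds, so |(-7w - 3)/(w - 6) − 2| < ϵ.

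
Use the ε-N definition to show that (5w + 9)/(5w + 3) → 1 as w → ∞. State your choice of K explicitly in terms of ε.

Let ε > 0 be given. We seek K > 0 such that w > K implies |(5w + 9)/(5w + 3) − 1| < ε.
(5w + 9)/(5w + 3) − 1 = (5(5w + 9) − 5(5w + 3)) / (5(5w + 3)) = 30/(5(5w + 3)).
For w > 0 we have 5w + 3 > 5w, so |(5w + 9)/(5w + 3) − 1| = 30/(5(5w + 3)) < 30/(5·5w) = (6/5)/w.
Thus |(5w + 9)/(5w + 3) − 1| < ε whenever w > (6/5)/ε.
Take K = (6/5)/ε. If w > K then |(5w + 9)/(5w + 3) − 1| < (6/5)/w < ε.

K = (6/5)/ε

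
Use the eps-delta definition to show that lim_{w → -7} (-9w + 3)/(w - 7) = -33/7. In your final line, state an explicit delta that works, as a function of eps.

Let eps > 0 be given. We want delta > 0 with 0 < |w + 7| < delta ⇒ |(-9w + 3)/(w - 7) + 33/7| < eps.
Combining over a common denominator, (-9w + 3)/(w - 7) + 33/7 = [(-9w + 3)·(-14) − 66·(w - 7)] / [(-14)·(w - 7)] = 60(w + 7) / ((-14)(w - 7)).
So |(-9w + 3)/(w - 7) + 33/7| = 60|w + 7| / (14·|w − 7|).
Require delta ≤ 7, so |w − 7| ≥ |-14| − |w + 7| > 14 − 7 = 7.
Hence |(-9w + 3)/(w - 7) + 33/7| < 60|w + 7|/(14·7) = (30/49)|w + 7|, which is < eps once |w + 7| < (49/30)eps.
Take delta = min(7, (49/30)eps). Then 0 < |w + 7| < delta forces both bounds, so |(-9w + 3)/(w - 7) + 33/7| < eps.

delta = min(7, (49/30)eps)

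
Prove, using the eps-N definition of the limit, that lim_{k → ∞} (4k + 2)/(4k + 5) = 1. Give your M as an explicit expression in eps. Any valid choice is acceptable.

M = (3/4)/eps

Let eps > 0 be given. For k ≥ 1, |(4k + 2)/(4k + 5) − 1| = |-12|/(4(4k + 5)) = 12/(4(4k + 5)).
Since 4k + 5 ≥ 4k for k ≥ 1, this is ≤ 12/(4·4k) = (3/4)/k.
So |(4k + 2)/(4k + 5) − 1| < eps whenever k > (3/4)/eps.
Take M = (3/4)/eps. If k > M then |(4k + 2)/(4k + 5) − 1| ≤ (3/4)/k < eps.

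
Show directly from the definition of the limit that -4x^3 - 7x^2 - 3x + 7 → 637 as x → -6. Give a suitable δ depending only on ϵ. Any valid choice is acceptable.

Suppose ϵ > 0. We want δ > 0 such that 0 < |x + 6| < δ implies |(-4x^3 - 7x^2 - 3x + 7) − 637| < ϵ.
(-4x^3 - 7x^2 - 3x + 7) − 637 = -4x^3 - 7x^2 - 3x - 630 = (x + 6)(-4x^2 + 17x - 105).
So |(-4x^3 - 7x^2 - 3x + 7) − 637| = |x + 6|·|-4x^2 + 17x - 105|.
Require δ ≤ 1. Then |x + 6| < 1 gives |x| < 7, and by the triangle inequality |-4x^2 + 17x - 105| ≤ 4·7^2 + 17·7 + 105 = 420.
Hence |(-4x^3 - 7x^2 - 3x + 7) − 637| ≤ 420|x + 6| < ϵ provided |x + 6| < ϵ/420.
Choosing δ = min(1, ϵ/420) ensures both conditions, hence |(-4x^3 - 7x^2 - 3x + 7) − 637| < ϵ.

δ = min(1, ϵ/420)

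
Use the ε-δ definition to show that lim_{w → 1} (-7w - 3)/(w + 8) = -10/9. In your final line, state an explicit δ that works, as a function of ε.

δ = min(9/2, (81/106)ε)

Suppose ε > 0. We want δ > 0 with 0 < |w − 1| < δ ⇒ |(-7w - 3)/(w + 8) + 10/9| < ε.
Combining over a common denominator, (-7w - 3)/(w + 8) + 10/9 = [(-7w - 3)·9 − (-10)·(w + 8)] / [9·(w + 8)] = -53(w − 1) / (9(w + 8)).
So |(-7w - 3)/(w + 8) + 10/9| = 53|w − 1| / (9·|w + 8|).
Require δ ≤ 9/2, so |w + 8| ≥ |9| − |w − 1| > 9 − 9/2 = 9/2.
Hence |(-7w - 3)/(w + 8) + 10/9| < 53|w − 1|/(9·(9/2)) = (106/81)|w − 1|, which is < ε once |w − 1| < (81/106)ε.
Take δ = min(9/2, (81/106)ε). Then 0 < |w − 1| < δ forces both bounds, so |(-7w - 3)/(w + 8) + 10/9| < ε.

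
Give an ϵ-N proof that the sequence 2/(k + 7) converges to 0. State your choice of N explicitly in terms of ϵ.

Fix ϵ > 0. For k ≥ 1, |2/(k + 7) − 0| = 2/(k + 7) ≤ 2/k.
We need 2/k < ϵ, i.e. k > 2/ϵ.
Take N = 2/ϵ. If k > N then |2/(k + 7)| ≤ 2/k < ϵ.

N = 2/ϵ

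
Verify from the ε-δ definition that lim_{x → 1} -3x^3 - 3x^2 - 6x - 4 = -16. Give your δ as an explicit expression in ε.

δ = min(1, ε/36)

Let ε > 0 be given. We want δ > 0 such that 0 < |x − 1| < δ implies |(-3x^3 - 3x^2 - 6x - 4) + 16| < ε.
(-3x^3 - 3x^2 - 6x - 4) + 16 = -3x^3 - 3x^2 - 6x + 12 = (x − 1)(-3x^2 - 6x - 12).
So |(-3x^3 - 3x^2 - 6x - 4) + 16| = |x − 1|·|-3x^2 - 6x - 12|.
Assume first that |x − 1| < 1, so |x| < 2. Then |-3x^2 - 6x - 12| ≤ 3·2^2 + 6·2 + 12 = 36.
Hence |(-3x^3 - 3x^2 - 6x - 4) + 16| ≤ 36|x − 1| < ε provided |x − 1| < ε/36.
Take δ = min(1, ε/36). Then 0 < |x − 1| < δ gives both |x − 1| < 1 and |x − 1| < ε/36, so |(-3x^3 - 3x^2 - 6x - 4) + 16| < ε.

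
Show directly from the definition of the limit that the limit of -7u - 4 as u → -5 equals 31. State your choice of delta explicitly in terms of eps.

Let eps > 0. We need delta > 0 so that 0 < |u + 5| < delta implies |(-7u - 4) − 31| < eps.
|(-7u - 4) − 31| = |-7u - 35| = 7|u + 5|.
So 7|u + 5| < eps exactly when |u + 5| < eps/7.
Take delta = eps/7. If 0 < |u + 5| < delta then |(-7u - 4) − 31| = 7|u + 5| < 7·(eps/7) = eps.

delta = eps/7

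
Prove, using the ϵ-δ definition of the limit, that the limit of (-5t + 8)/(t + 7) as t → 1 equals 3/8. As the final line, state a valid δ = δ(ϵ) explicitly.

δ = min(4, (32/43)ϵ)

Fix ϵ > 0. We want δ > 0 with 0 < |t − 1| < δ ⇒ |(-5t + 8)/(t + 7) − (3/8)| < ϵ.
Combining over a common denominator, (-5t + 8)/(t + 7) − (3/8) = [(-5t + 8)·8 − 3·(t + 7)] / [8·(t + 7)] = -43(t − 1) / (8(t + 7)).
So |(-5t + 8)/(t + 7) − (3/8)| = 43|t − 1| / (8·|t + 7|).
Restrict δ ≤ 4. Then |t − 1| < 4 gives |t + 7| = |(t − 1) + 8| ≥ 8 − 4 = 4.
Hence |(-5t + 8)/(t + 7) − (3/8)| < 43|t − 1|/(8·4) = (43/32)|t − 1|, which is < ϵ once |t − 1| < (32/43)ϵ.
Take δ = min(4, (32/43)ϵ). Then 0 < |t − 1| < δ forces both bounds, so |(-5t + 8)/(t + 7) − (3/8)| < ϵ.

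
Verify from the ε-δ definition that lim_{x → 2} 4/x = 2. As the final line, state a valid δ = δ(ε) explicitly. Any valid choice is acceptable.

δ = min(1, (1/2)ε)

Let ε > 0 be given. We seek δ > 0 such that 0 < |x − 2| < δ implies |4/x − 2| < ε.
|4/x − 2| = 4·|2 − x|/(2·|x|) = 4|x − 2|/(2|x|).
Require δ ≤ 1 so that |x| > 2 − 1 = 1, hence 2|x| > 2.
Then |4/x − 2| < 4|x − 2|/2, which is < ε when |x − 2| < (1/2)ε.
Take δ = min(1, (1/2)ε). Then 0 < |x − 2| < δ gives both |x − 2| < 1 and |x − 2| < (1/2)ε, so |4/x − 2| < ε.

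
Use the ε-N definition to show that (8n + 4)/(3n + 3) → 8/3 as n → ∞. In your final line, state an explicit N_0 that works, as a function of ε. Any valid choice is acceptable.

N_0 = (4/3)/ε

Fix ε > 0. For n ≥ 1, |(8n + 4)/(3n + 3) − (8/3)| = |-12|/(3(3n + 3)) = 12/(3(3n + 3)).
Since 3n + 3 ≥ 3n for n ≥ 1, this is ≤ 12/(3·3n) = (4/3)/n.
So |(8n + 4)/(3n + 3) − (8/3)| < ε whenever n > (4/3)/ε.
Take N_0 = (4/3)/ε. If n > N_0 then |(8n + 4)/(3n + 3) − (8/3)| ≤ (4/3)/n < ε.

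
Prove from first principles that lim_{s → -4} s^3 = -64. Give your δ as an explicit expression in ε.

δ = min(2, ε/76)

Let ε > 0. We seek δ > 0 with 0 < |s + 4| < δ ⇒ |s^3 + 64| < ε.
Factor: s^3 + 64 = (s + 4)(s^2 - 4s + 16), so |s^3 + 64| = |s + 4|·|s^2 - 4s + 16|.
Impose δ ≤ 2 so that |s| < 6; then |s^2 - 4s + 16| ≤ 76.
Hence |s^3 + 64| ≤ 76|s + 4|, which is < ε once |s + 4| < ε/76.
Take δ = min(2, ε/76). If 0 < |s + 4| < δ then both bounds hold and |s^3 + 64| ≤ 76|s + 4| < 76·(ε/76) = ε.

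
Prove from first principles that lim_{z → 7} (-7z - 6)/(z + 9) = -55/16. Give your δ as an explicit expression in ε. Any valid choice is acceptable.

Fix ε > 0. We want δ > 0 with 0 < |z − 7| < δ ⇒ |(-7z - 6)/(z + 9) + 55/16| < ε.
Combining over a common denominator, (-7z - 6)/(z + 9) + 55/16 = [(-7z - 6)·16 − (-55)·(z + 9)] / [16·(z + 9)] = -57(z − 7) / (16(z + 9)).
So |(-7z - 6)/(z + 9) + 55/16| = 57|z − 7| / (16·|z + 9|).
Require δ ≤ 8, so |z + 9| ≥ |16| − |z − 7| > 16 − 8 = 8.
Hence |(-7z - 6)/(z + 9) + 55/16| < 57|z − 7|/(16·8) = (57/128)|z − 7|, which is < ε once |z − 7| < (128/57)ε.
Take δ = min(8, (128/57)ε). Then 0 < |z − 7| < δ forces both bounds, so |(-7z - 6)/(z + 9) + 55/16| < ε.

δ = min(8, (128/57)ε)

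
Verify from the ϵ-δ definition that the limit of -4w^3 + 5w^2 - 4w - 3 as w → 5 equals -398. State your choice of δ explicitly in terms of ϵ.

Let ϵ > 0. We want δ > 0 such that 0 < |w − 5| < δ implies |(-4w^3 + 5w^2 - 4w - 3) + 398| < ϵ.
(-4w^3 + 5w^2 - 4w - 3) + 398 = -4w^3 + 5w^2 - 4w + 395 = (w − 5)(-4w^2 - 15w - 79).
So |(-4w^3 + 5w^2 - 4w - 3) + 398| = |w − 5|·|-4w^2 - 15w - 79|.
Assume first that |w − 5| < 1, so |w| < 6. Then |-4w^2 - 15w - 79| ≤ 4·6^2 + 15·6 + 79 = 313.
Hence |(-4w^3 + 5w^2 - 4w - 3) + 398| ≤ 313|w − 5| < ϵ provided |w − 5| < ϵ/313.
Choosing δ = min(1, ϵ/313) ensures both conditions, hence |(-4w^3 + 5w^2 - 4w - 3) + 398| < ϵ.

δ = min(1, ϵ/313)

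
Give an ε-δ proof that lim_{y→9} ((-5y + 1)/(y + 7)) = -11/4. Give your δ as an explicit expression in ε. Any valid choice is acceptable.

δ = min(8, (32/9)ε)

Fix ε > 0. We want δ > 0 with 0 < |y − 9| < δ ⇒ |(-5y + 1)/(y + 7) + 11/4| < ε.
Combining over a common denominator, (-5y + 1)/(y + 7) + 11/4 = [(-5y + 1)·16 − (-44)·(y + 7)] / [16·(y + 7)] = -36(y − 9) / (16(y + 7)).
So |(-5y + 1)/(y + 7) + 11/4| = 36|y − 9| / (16·|y + 7|).
Restrict δ ≤ 8. Then |y − 9| < 8 gives |y + 7| = |(y − 9) + 16| ≥ 16 − 8 = 8.
Hence |(-5y + 1)/(y + 7) + 11/4| < 36|y − 9|/(16·8) = (9/32)|y − 9|, which is < ε once |y − 9| < (32/9)ε.
Take δ = min(8, (32/9)ε). Then 0 < |y − 9| < δ forces both bounds, so |(-5y + 1)/(y + 7) + 11/4| < ε.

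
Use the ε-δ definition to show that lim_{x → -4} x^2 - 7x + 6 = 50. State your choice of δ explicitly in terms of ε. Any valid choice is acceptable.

Fix ε > 0. We want δ > 0 such that 0 < |x + 4| < δ implies |(x^2 - 7x + 6) − 50| < ε.
(x^2 - 7x + 6) − 50 = x^2 - 7x - 44 = (x + 4)(x - 11).
So |(x^2 - 7x + 6) − 50| = |x + 4|·|x - 11|.
Assume first that |x + 4| < 2, so |x| < 6. Then |x - 11| ≤ 6 + 11 = 17.
Hence |(x^2 - 7x + 6) − 50| ≤ 17|x + 4| < ε provided |x + 4| < ε/17.
Choosing δ = min(2, ε/17) ensures both conditions, hence |(x^2 - 7x + 6) − 50| < ε.

δ = min(2, ε/17)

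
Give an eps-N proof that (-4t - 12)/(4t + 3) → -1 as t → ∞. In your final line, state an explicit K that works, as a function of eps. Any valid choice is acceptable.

K = (9/4)/eps

Let eps > 0. We seek K > 0 such that t > K implies |(-4t - 12)/(4t + 3) + 1| < eps.
(-4t - 12)/(4t + 3) + 1 = (4(-4t - 12) − (-4)(4t + 3)) / (4(4t + 3)) = -36/(4(4t + 3)).
For t > 0 we have 4t + 3 > 4t, so |(-4t - 12)/(4t + 3) + 1| = 36/(4(4t + 3)) < 36/(4·4t) = (9/4)/t.
Thus |(-4t - 12)/(4t + 3) + 1| < eps whenever t > (9/4)/eps.
Take K = (9/4)/eps. If t > K then |(-4t - 12)/(4t + 3) + 1| < (9/4)/t < eps.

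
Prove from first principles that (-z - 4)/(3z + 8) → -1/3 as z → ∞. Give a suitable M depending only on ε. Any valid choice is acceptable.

M = (4/9)/ε

Let ε > 0 be given. We seek M > 0 such that z > M implies |(-z - 4)/(3z + 8) + 1/3| < ε.
(-z - 4)/(3z + 8) + 1/3 = (3(-z - 4) − (-1)(3z + 8)) / (3(3z + 8)) = -4/(3(3z + 8)).
For z > 0 we have 3z + 8 > 3z, so |(-z - 4)/(3z + 8) + 1/3| = 4/(3(3z + 8)) < 4/(3·3z) = (4/9)/z.
Thus |(-z - 4)/(3z + 8) + 1/3| < ε whenever z > (4/9)/ε.
Take M = (4/9)/ε. If z > M then |(-z - 4)/(3z + 8) + 1/3| < (4/9)/z < ε.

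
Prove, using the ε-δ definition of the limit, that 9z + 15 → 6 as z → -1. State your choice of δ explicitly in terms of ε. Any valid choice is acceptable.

Suppose ε > 0. We need δ > 0 so that 0 < |z + 1| < δ implies |(9z + 15) − 6| < ε.
|(9z + 15) − 6| = |9z + 9| = 9|z + 1|.
Thus it suffices that |z + 1| < ε/9.
Choosing δ = ε/9 gives |(9z + 15) − 6| = 9|z + 1| < ε whenever |z + 1| < δ.

δ = ε/9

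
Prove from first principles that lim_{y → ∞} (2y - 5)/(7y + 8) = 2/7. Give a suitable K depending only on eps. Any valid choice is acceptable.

Fix eps > 0. We seek K > 0 such that y > K implies |(2y - 5)/(7y + 8) − (2/7)| < eps.
(2y - 5)/(7y + 8) − (2/7) = (7(2y - 5) − 2(7y + 8)) / (7(7y + 8)) = -51/(7(7y + 8)).
For y > 0 we have 7y + 8 > 7y, so |(2y - 5)/(7y + 8) − (2/7)| = 51/(7(7y + 8)) < 51/(7·7y) = (51/49)/y.
Thus |(2y - 5)/(7y + 8) − (2/7)| < eps whenever y > (51/49)/eps.
Take K = (51/49)/eps. If y > K then |(2y - 5)/(7y + 8) − (2/7)| < (51/49)/y < eps.

K = (51/49)/eps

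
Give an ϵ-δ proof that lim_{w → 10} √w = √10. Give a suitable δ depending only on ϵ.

Suppose ϵ > 0. We want δ > 0 such that 0 < |w − 10| < δ implies |√w − √10| < ϵ.
Rationalise: √w − √10 = (w − 10)/(√w + √10), so |√w − √10| = |w − 10|/(√w + √10).
Restrict δ ≤ 10 so that |w − 10| < 10 forces w > 0, and then √w + √10 > √10.
Hence |√w − √10| < |w − 10|/√10, which is < ϵ once |w − 10| < √10·ϵ.
Take δ = min(10, √10·ϵ). If 0 < |w − 10| < δ then w > 0 and |√w − √10| < |w − 10|/√10 < ϵ.

δ = min(10, √10·ϵ)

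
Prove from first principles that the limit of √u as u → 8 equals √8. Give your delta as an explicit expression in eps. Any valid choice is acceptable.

delta = min(8, √8·eps)

Fix eps > 0. We want delta > 0 such that 0 < |u − 8| < delta implies |√u − √8| < eps.
Rationalise: √u − √8 = (u − 8)/(√u + √8), so |√u − √8| = |u − 8|/(√u + √8).
Restrict delta ≤ 8 so that |u − 8| < 8 forces u > 0, and then √u + √8 > √8.
Hence |√u − √8| < |u − 8|/√8, which is < eps once |u − 8| < √8·eps.
Take delta = min(8, √8·eps). If 0 < |u − 8| < delta then u > 0 and |√u − √8| < |u − 8|/√8 < eps.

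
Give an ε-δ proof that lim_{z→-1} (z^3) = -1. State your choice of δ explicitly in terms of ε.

δ = min(1, ε/7)

Let ε > 0 be given. We seek δ > 0 with 0 < |z + 1| < δ ⇒ |z^3 + 1| < ε.
Factor: z^3 + 1 = (z + 1)(z^2 - z + 1), so |z^3 + 1| = |z + 1|·|z^2 - z + 1|.
Impose δ ≤ 1 so that |z| < 2; then |z^2 - z + 1| ≤ 7.
Hence |z^3 + 1| ≤ 7|z + 1|, which is < ε once |z + 1| < ε/7.
Take δ = min(1, ε/7). If 0 < |z + 1| < δ then both bounds hold and |z^3 + 1| ≤ 7|z + 1| < 7·(ε/7) = ε.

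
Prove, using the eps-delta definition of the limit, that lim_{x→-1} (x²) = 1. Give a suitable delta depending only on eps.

Fix eps > 0. We seek delta > 0 with 0 < |x + 1| < delta ⇒ |x² − 1| < eps.
Factor: x² − 1 = (x + 1)(x - 1), so |x² − 1| = |x + 1|·|x - 1|.
Restrict delta ≤ 2. Then |x + 1| < 2 gives |x| < 3, so by the triangle inequality |x - 1| ≤ 3 + 1 = 4.
Hence |x² − 1| ≤ 4|x + 1|, which is < eps once |x + 1| < eps/4.
Take delta = min(2, eps/4). If 0 < |x + 1| < delta then both bounds hold and |x² − 1| ≤ 4|x + 1| < 4·(eps/4) = eps.

delta = min(2, eps/4)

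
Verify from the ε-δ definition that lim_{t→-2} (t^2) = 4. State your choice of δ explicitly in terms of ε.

δ = min(1, ε/5)

Fix ε > 0. We seek δ > 0 with 0 < |t + 2| < δ ⇒ |t^2 − 4| < ε.
Factor: t^2 − 4 = (t + 2)(t - 2), so |t^2 − 4| = |t + 2|·|t - 2|.
Restrict δ ≤ 1. Then |t + 2| < 1 gives |t| < 3, so by the triangle inequality |t - 2| ≤ 3 + 2 = 5.
Hence |t^2 − 4| ≤ 5|t + 2|, which is < ε once |t + 2| < ε/5.
Take δ = min(1, ε/5). If 0 < |t + 2| < δ then both bounds hold and |t^2 − 4| ≤ 5|t + 2| < 5·(ε/5) = ε.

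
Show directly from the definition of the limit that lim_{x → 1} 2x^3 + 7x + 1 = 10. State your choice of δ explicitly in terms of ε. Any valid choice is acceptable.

Suppose ε > 0. We want δ > 0 such that 0 < |x − 1| < δ implies |(2x^3 + 7x + 1) − 10| < ε.
(2x^3 + 7x + 1) − 10 = 2x^3 + 7x - 9 = (x − 1)(2x^2 + 2x + 9).
So |(2x^3 + 7x + 1) − 10| = |x − 1|·|2x^2 + 2x + 9|.
Assume first that |x − 1| < 1, so |x| < 2. Then |2x^2 + 2x + 9| ≤ 2·2^2 + 2·2 + 9 = 21.
Hence |(2x^3 + 7x + 1) − 10| ≤ 21|x − 1| < ε provided |x − 1| < ε/21.
Take δ = min(1, ε/21). Then 0 < |x − 1| < δ gives both |x − 1| < 1 and |x − 1| < ε/21, so |(2x^3 + 7x + 1) − 10| < ε.

δ = min(1, ε/21)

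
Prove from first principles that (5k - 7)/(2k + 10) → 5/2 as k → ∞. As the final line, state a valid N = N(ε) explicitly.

N = 16/ε

Fix ε > 0. For k ≥ 1, |(5k - 7)/(2k + 10) − (5/2)| = |-64|/(2(2k + 10)) = 64/(2(2k + 10)).
Since 2k + 10 ≥ 2k for k ≥ 1, this is ≤ 64/(2·2k) = 16/k.
So |(5k - 7)/(2k + 10) − (5/2)| < ε whenever k > 16/ε.
Take N = 16/ε. If k > N then |(5k - 7)/(2k + 10) − (5/2)| ≤ 16/k < ε.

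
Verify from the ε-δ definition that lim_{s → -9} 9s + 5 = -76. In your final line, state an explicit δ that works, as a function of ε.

δ = ε/9

Fix ε > 0. We need δ > 0 so that 0 < |s + 9| < δ implies |(9s + 5) + 76| < ε.
|(9s + 5) + 76| = |9s + 81| = 9|s + 9|.
So 9|s + 9| < ε exactly when |s + 9| < ε/9.
Take δ = ε/9. If 0 < |s + 9| < δ then |(9s + 5) + 76| = 9|s + 9| < 9·(ε/9) = ε.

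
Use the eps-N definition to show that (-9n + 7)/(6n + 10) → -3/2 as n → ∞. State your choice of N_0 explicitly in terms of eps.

Let eps > 0. For n ≥ 1, |(-9n + 7)/(6n + 10) + 3/2| = |132|/(6(6n + 10)) = 132/(6(6n + 10)).
Since 6n + 10 ≥ 6n for n ≥ 1, this is ≤ 132/(6·6n) = (11/3)/n.
So |(-9n + 7)/(6n + 10) + 3/2| < eps whenever n > (11/3)/eps.
Take N_0 = (11/3)/eps. If n > N_0 then |(-9n + 7)/(6n + 10) + 3/2| ≤ (11/3)/n < eps.

N_0 = (11/3)/eps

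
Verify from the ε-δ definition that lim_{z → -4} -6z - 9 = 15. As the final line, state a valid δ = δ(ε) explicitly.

Fix ε > 0. We need δ > 0 so that 0 < |z + 4| < δ implies |(-6z - 9) − 15| < ε.
|(-6z - 9) − 15| = |-6z - 24| = 6|z + 4|.
So 6|z + 4| < ε exactly when |z + 4| < ε/6.
Choosing δ = ε/6 gives |(-6z - 9) − 15| = 6|z + 4| < ε whenever |z + 4| < δ.

δ = ε/6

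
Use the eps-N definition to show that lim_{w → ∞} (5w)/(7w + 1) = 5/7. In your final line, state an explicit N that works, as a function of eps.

N = (5/49)/eps

Suppose eps > 0. We seek N > 0 such that w > N implies |(5w)/(7w + 1) − (5/7)| < eps.
(5w)/(7w + 1) − (5/7) = (7(5w) − 5(7w + 1)) / (7(7w + 1)) = -5/(7(7w + 1)).
For w > 0 we have 7w + 1 > 7w, so |(5w)/(7w + 1) − (5/7)| = 5/(7(7w + 1)) < 5/(7·7w) = (5/49)/w.
Thus |(5w)/(7w + 1) − (5/7)| < eps whenever w > (5/49)/eps.
Take N = (5/49)/eps. If w > N then |(5w)/(7w + 1) − (5/7)| < (5/49)/w < eps.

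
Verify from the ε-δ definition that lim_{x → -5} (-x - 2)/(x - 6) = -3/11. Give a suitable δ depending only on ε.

Suppose ε > 0. We want δ > 0 with 0 < |x + 5| < δ ⇒ |(-x - 2)/(x - 6) + 3/11| < ε.
Combining over a common denominator, (-x - 2)/(x - 6) + 3/11 = [(-x - 2)·(-11) − 3·(x - 6)] / [(-11)·(x - 6)] = 8(x + 5) / ((-11)(x - 6)).
So |(-x - 2)/(x - 6) + 3/11| = 8|x + 5| / (11·|x − 6|).
Restrict δ ≤ 11/2. Then |x + 5| < 11/2 gives |x − 6| = |(x + 5) + (-11)| ≥ 11 − 11/2 = 11/2.
Hence |(-x - 2)/(x - 6) + 3/11| < 8|x + 5|/(11·(11/2)) = (16/121)|x + 5|, which is < ε once |x + 5| < (121/16)ε.
Take δ = min(11/2, (121/16)ε). Then 0 < |x + 5| < δ forces both bounds, so |(-x - 2)/(x - 6) + 3/11| < ε.

δ = min(11/2, (121/16)ε)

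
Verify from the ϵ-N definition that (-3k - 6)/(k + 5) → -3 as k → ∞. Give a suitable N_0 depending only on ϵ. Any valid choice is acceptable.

N_0 = 9/ϵ

Let ϵ > 0 be given. For k ≥ 1, |(-3k - 6)/(k + 5) + 3| = |9|/((k + 5)) = 9/((k + 5)).
Since k + 5 ≥ k for k ≥ 1, this is ≤ 9/(k) = 9/k.
So |(-3k - 6)/(k + 5) + 3| < ϵ whenever k > 9/ϵ.
Take N_0 = 9/ϵ. If k > N_0 then |(-3k - 6)/(k + 5) + 3| ≤ 9/k < ϵ.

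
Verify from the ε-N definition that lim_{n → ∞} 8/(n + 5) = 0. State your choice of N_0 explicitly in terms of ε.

Let ε > 0 be given. For n ≥ 1, |8/(n + 5) − 0| = 8/(n + 5) ≤ 8/n.
We need 8/n < ε, i.e. n > 8/ε.
Take N_0 = 8/ε. If n > N_0 then |8/(n + 5)| ≤ 8/n < ε.

N_0 = 8/ε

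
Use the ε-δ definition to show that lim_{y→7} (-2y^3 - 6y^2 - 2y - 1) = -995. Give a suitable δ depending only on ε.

δ = min(1, ε/430)

Fix ε > 0. We want δ > 0 such that 0 < |y − 7| < δ implies |(-2y^3 - 6y^2 - 2y - 1) + 995| < ε.
(-2y^3 - 6y^2 - 2y - 1) + 995 = -2y^3 - 6y^2 - 2y + 994 = (y − 7)(-2y^2 - 20y - 142).
So |(-2y^3 - 6y^2 - 2y - 1) + 995| = |y − 7|·|-2y^2 - 20y - 142|.
Assume first that |y − 7| < 1, so |y| < 8. Then |-2y^2 - 20y - 142| ≤ 2·8^2 + 20·8 + 142 = 430.
Hence |(-2y^3 - 6y^2 - 2y - 1) + 995| ≤ 430|y − 7| < ε provided |y − 7| < ε/430.
Take δ = min(1, ε/430). Then 0 < |y − 7| < δ gives both |y − 7| < 1 and |y − 7| < ε/430, so |(-2y^3 - 6y^2 - 2y - 1) + 995| < ε.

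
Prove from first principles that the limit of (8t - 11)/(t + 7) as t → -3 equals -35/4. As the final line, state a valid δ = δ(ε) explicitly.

Let ε > 0. We want δ > 0 with 0 < |t + 3| < δ ⇒ |(8t - 11)/(t + 7) + 35/4| < ε.
Combining over a common denominator, (8t - 11)/(t + 7) + 35/4 = [(8t - 11)·4 − (-35)·(t + 7)] / [4·(t + 7)] = 67(t + 3) / (4(t + 7)).
So |(8t - 11)/(t + 7) + 35/4| = 67|t + 3| / (4·|t + 7|).
Restrict δ ≤ 2. Then |t + 3| < 2 gives |t + 7| = |(t + 3) + 4| ≥ 4 − 2 = 2.
Hence |(8t - 11)/(t + 7) + 35/4| < 67|t + 3|/(4·2) = (67/8)|t + 3|, which is < ε once |t + 3| < (8/67)ε.
Take δ = min(2, (8/67)ε). Then 0 < |t + 3| < δ forces both bounds, so |(8t - 11)/(t + 7) + 35/4| < ε.

δ = min(2, (8/67)ε)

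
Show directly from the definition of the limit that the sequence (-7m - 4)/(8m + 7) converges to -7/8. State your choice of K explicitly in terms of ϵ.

Let ϵ > 0. For m ≥ 1, |(-7m - 4)/(8m + 7) + 7/8| = |17|/(8(8m + 7)) = 17/(8(8m + 7)).
Since 8m + 7 ≥ 8m for m ≥ 1, this is ≤ 17/(8·8m) = (17/64)/m.
So |(-7m - 4)/(8m + 7) + 7/8| < ϵ whenever m > (17/64)/ϵ.
Take K = (17/64)/ϵ. If m > K then |(-7m - 4)/(8m + 7) + 7/8| ≤ (17/64)/m < ϵ.

K = (17/64)/ϵ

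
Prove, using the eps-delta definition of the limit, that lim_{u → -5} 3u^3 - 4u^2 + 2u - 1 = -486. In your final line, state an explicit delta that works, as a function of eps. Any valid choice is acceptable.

Let eps > 0. We want delta > 0 such that 0 < |u + 5| < delta implies |(3u^3 - 4u^2 + 2u - 1) + 486| < eps.
(3u^3 - 4u^2 + 2u - 1) + 486 = 3u^3 - 4u^2 + 2u + 485 = (u + 5)(3u^2 - 19u + 97).
So |(3u^3 - 4u^2 + 2u - 1) + 486| = |u + 5|·|3u^2 - 19u + 97|.
Require delta ≤ 2. Then |u + 5| < 2 gives |u| < 7, and by the triangle inequality |3u^2 - 19u + 97| ≤ 3·7^2 + 19·7 + 97 = 377.
Hence |(3u^3 - 4u^2 + 2u - 1) + 486| ≤ 377|u + 5| < eps provided |u + 5| < eps/377.
Choosing delta = min(2, eps/377) ensures both conditions, hence |(3u^3 - 4u^2 + 2u - 1) + 486| < eps.

delta = min(2, eps/377)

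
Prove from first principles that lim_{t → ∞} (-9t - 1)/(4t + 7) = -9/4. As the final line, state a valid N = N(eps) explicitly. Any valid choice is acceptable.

Let eps > 0. We seek N > 0 such that t > N implies |(-9t - 1)/(4t + 7) + 9/4| < eps.
(-9t - 1)/(4t + 7) + 9/4 = (4(-9t - 1) − (-9)(4t + 7)) / (4(4t + 7)) = 59/(4(4t + 7)).
For t > 0 we have 4t + 7 > 4t, so |(-9t - 1)/(4t + 7) + 9/4| = 59/(4(4t + 7)) < 59/(4·4t) = (59/16)/t.
Thus |(-9t - 1)/(4t + 7) + 9/4| < eps whenever t > (59/16)/eps.
Take N = (59/16)/eps. If t > N then |(-9t - 1)/(4t + 7) + 9/4| < (59/16)/t < eps.

N = (59/16)/eps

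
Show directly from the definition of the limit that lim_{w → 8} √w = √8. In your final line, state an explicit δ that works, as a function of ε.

δ = min(8, √8·ε)

Suppose ε > 0. We want δ > 0 such that 0 < |w − 8| < δ implies |√w − √8| < ε.
Rationalise: √w − √8 = (w − 8)/(√w + √8), so |√w − √8| = |w − 8|/(√w + √8).
Restrict δ ≤ 8 so that |w − 8| < 8 forces w > 0, and then √w + √8 > √8.
Hence |√w − √8| < |w − 8|/√8, which is < ε once |w − 8| < √8·ε.
Take δ = min(8, √8·ε). If 0 < |w − 8| < δ then w > 0 and |√w − √8| < |w − 8|/√8 < ε.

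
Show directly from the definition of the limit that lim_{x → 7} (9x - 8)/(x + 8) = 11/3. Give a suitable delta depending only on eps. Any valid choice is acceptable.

Let eps > 0. We want delta > 0 with 0 < |x − 7| < delta ⇒ |(9x - 8)/(x + 8) − (11/3)| < eps.
Combining over a common denominator, (9x - 8)/(x + 8) − (11/3) = [(9x - 8)·15 − 55·(x + 8)] / [15·(x + 8)] = 80(x − 7) / (15(x + 8)).
So |(9x - 8)/(x + 8) − (11/3)| = 80|x − 7| / (15·|x + 8|).
Require delta ≤ 15/2, so |x + 8| ≥ |15| − |x − 7| > 15 − 15/2 = 15/2.
Hence |(9x - 8)/(x + 8) − (11/3)| < 80|x − 7|/(15·(15/2)) = (32/45)|x − 7|, which is < eps once |x − 7| < (45/32)eps.
Take delta = min(15/2, (45/32)eps). Then 0 < |x − 7| < delta forces both bounds, so |(9x - 8)/(x + 8) − (11/3)| < eps.

delta = min(15/2, (45/32)eps)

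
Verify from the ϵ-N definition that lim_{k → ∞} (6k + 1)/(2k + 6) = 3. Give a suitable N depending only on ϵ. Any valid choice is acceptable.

N = (17/2)/ϵ

Suppose ϵ > 0. For k ≥ 1, |(6k + 1)/(2k + 6) − 3| = |-34|/(2(2k + 6)) = 34/(2(2k + 6)).
Since 2k + 6 ≥ 2k for k ≥ 1, this is ≤ 34/(2·2k) = (17/2)/k.
So |(6k + 1)/(2k + 6) − 3| < ϵ whenever k > (17/2)/ϵ.
Take N = (17/2)/ϵ. If k > N then |(6k + 1)/(2k + 6) − 3| ≤ (17/2)/k < ϵ.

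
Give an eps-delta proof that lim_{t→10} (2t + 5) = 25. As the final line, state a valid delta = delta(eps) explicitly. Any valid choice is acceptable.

delta = eps/2

Let eps > 0. We need delta > 0 so that 0 < |t − 10| < delta implies |(2t + 5) − 25| < eps.
|(2t + 5) − 25| = |2t - 20| = 2|t − 10|.
Thus it suffices that |t − 10| < eps/2.
Choosing delta = eps/2 gives |(2t + 5) − 25| = 2|t − 10| < eps whenever |t − 10| < delta.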